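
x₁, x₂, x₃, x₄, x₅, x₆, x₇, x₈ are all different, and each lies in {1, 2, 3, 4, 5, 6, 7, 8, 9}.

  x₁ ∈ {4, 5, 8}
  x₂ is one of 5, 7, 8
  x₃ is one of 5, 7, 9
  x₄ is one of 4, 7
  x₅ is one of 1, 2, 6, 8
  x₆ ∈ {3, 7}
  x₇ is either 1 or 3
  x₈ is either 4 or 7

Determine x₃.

9

x₄ and x₈ between them cover only {4, 7} — a naked pair. Remove those values from x₁, x₂, x₃, x₆.
That leaves x₆ = 3. Remove 3 from x₇.
x₇'s domain is down to {1}, so x₇ = 1. Strike 1 from x₅.
The 2 variables x₁ and x₂ are confined to {5, 8}, which locks those values in; drop them from x₃, x₅.
So x₃ = 9.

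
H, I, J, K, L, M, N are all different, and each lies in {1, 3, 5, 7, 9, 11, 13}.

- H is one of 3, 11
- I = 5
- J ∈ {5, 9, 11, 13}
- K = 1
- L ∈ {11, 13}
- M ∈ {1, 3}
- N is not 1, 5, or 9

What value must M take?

I has just one choice, so I = 5. Eliminate 5 elsewhere: J.
K's domain is down to {1}, so K = 1. So M can't be 1.
So M = 3.

3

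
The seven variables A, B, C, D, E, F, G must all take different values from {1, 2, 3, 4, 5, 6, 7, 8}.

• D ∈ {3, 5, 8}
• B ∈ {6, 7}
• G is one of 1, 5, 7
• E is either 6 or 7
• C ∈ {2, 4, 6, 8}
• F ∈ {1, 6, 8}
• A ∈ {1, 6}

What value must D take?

B and E between them cover only {6, 7} — a naked pair. Remove those values from A, C, F, G.
That leaves A = 1. Eliminate 1 elsewhere: F, G.
That leaves F = 8. Remove 8 from C, D.
G's domain is down to {5}, so G = 5. Strike 5 from D.
So D = 3.

3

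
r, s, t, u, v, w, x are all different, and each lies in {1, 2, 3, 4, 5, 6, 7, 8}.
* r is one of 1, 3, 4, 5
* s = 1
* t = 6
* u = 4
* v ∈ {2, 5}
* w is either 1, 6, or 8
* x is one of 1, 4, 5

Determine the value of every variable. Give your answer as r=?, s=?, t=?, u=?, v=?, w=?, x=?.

s's domain is down to {1}, so s = 1. Remove 1 from r, w, x.
t's domain is down to {6}, so t = 6. Remove 6 from w.
That leaves u = 4. Remove 4 from r, x.
w's domain is down to {8}, so w = 8.
x has just one choice, so x = 5. Eliminate 5 elsewhere: r, v.
r must be 3 (only option left).
v has just one choice, so v = 2.

r=3, s=1, t=6, u=4, v=2, w=8, x=5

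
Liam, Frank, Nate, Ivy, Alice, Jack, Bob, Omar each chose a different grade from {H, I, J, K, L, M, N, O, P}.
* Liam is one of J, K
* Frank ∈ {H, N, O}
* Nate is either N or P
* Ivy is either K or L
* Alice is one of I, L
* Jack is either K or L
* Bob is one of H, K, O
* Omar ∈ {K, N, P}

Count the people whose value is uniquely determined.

The 8 variables together cover exactly {H, I, J, K, L, N, O, P} — 8 values for 8 variables — and I appears only in Alice's list, so Alice = I.
Among the 7 still-open variables, J fits only Liam (and all 7 values in {H, J, K, L, N, O, P} must be used), so Liam = J.
The 2 variables Ivy and Jack are confined to {K, L}, which locks those values in; drop them from Bob, Omar.
The 2 variables Nate and Omar are confined to {N, P}, which locks those values in; drop them from Frank.
Determined: Liam=J, Alice=I. The other people each still have more than one consistent value. That makes 2.

2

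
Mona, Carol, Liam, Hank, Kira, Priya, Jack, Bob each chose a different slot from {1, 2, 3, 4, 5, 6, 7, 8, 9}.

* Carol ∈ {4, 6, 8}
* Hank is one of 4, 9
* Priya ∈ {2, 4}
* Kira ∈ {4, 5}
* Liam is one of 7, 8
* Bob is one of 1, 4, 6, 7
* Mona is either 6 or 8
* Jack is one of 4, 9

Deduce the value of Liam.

Among the 8 variables, 1 fits only Bob (and all 8 values in {1, 2, 4, 5, 6, 7, 8, 9} must be used), so Bob = 1.
The 7 still-open variables together cover exactly {2, 4, 5, 6, 7, 8, 9} — 7 values for 7 variables — and 2 appears only in Priya's list, so Priya = 2.
The 6 still-open variables together cover exactly {4, 5, 6, 7, 8, 9} — 6 values for 6 variables — and 5 appears only in Kira's list, so Kira = 5.
Among the 5 still-open variables, 7 fits only Liam (and all 5 values in {4, 6, 7, 8, 9} must be used), so Liam = 7.

7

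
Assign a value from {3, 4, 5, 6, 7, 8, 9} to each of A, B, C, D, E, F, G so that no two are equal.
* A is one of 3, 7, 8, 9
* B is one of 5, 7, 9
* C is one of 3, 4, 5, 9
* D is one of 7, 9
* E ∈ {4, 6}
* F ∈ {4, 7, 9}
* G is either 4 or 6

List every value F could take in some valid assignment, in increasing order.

The 7 variables together cover exactly {3, 4, 5, 6, 7, 8, 9} — 7 values for 7 variables — and 8 appears only in A's list, so A = 8.
Among the 6 still-open variables, 3 fits only C (and all 6 values in {3, 4, 5, 6, 7, 9} must be used), so C = 3.
The 5 still-open variables together cover exactly {4, 5, 6, 7, 9} — 5 values for 5 variables — and 5 appears only in B's list, so B = 5.
E and G between them cover only {4, 6} — a naked pair. Remove those values from F.
No further eliminations apply; F can still be any of 7, 9.

7, 9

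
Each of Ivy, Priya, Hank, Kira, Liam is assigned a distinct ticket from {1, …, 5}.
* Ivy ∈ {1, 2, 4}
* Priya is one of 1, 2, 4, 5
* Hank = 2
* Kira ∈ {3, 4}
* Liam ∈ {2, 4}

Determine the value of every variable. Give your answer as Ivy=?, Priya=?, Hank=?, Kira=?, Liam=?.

Hank must be 2 (only option left). So Ivy, Priya, Liam can't be 2.
Liam must be 4 (only option left). Eliminate 4 elsewhere: Ivy, Priya, Kira.
Ivy's domain is down to {1}, so Ivy = 1. Remove 1 from Priya.
That leaves Priya = 5.
Kira's domain is down to {3}, so Kira = 3.

Ivy=1, Priya=5, Hank=2, Kira=3, Liam=4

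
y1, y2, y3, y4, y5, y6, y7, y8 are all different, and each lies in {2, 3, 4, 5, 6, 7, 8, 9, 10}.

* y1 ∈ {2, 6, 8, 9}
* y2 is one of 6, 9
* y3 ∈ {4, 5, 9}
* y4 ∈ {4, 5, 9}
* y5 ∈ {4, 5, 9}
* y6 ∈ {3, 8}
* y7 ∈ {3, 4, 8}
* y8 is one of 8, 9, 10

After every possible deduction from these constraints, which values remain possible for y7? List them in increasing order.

The 8 variables draw from only 8 values {2, 3, 4, 5, 6, 8, 9, 10}, so each is used; only y1 can be 2, hence y1 = 2.
Among the 7 still-open variables, 6 fits only y2 (and all 7 values in {3, 4, 5, 6, 8, 9, 10} must be used), so y2 = 6.
The 6 still-open variables draw from only 6 values {3, 4, 5, 8, 9, 10}, so each is used; only y8 can be 10, hence y8 = 10.
y3, y4, y5 between them cover only {4, 5, 9} — a naked triple. Remove those values from y7.
No further eliminations apply; y7 can still be any of 3, 8.

3, 8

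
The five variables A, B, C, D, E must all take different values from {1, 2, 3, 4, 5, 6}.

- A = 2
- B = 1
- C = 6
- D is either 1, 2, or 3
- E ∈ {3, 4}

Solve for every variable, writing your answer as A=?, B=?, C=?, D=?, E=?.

A must be 2 (only option left). Eliminate 2 elsewhere: D.
That leaves B = 1. Strike 1 from D.
C's domain is down to {6}, so C = 6.
That leaves D = 3. So E can't be 3.
E must be 4 (only option left).

A=2, B=1, C=6, D=3, E=4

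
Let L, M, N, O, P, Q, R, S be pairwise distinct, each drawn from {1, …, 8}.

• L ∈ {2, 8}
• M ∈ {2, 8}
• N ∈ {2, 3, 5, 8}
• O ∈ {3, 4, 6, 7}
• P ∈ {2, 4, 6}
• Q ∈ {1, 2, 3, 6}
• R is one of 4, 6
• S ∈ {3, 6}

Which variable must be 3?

Among the 8 variables, 1 fits only Q (and all 8 values in {1, 2, 3, 4, 5, 6, 7, 8} must be used), so Q = 1.
Among the 7 still-open variables, 5 fits only N (and all 7 values in {2, 3, 4, 5, 6, 7, 8} must be used), so N = 5.
The 6 still-open variables draw from only 6 values {2, 3, 4, 6, 7, 8}, so each is used; only O can be 7, hence O = 7.
Among the 5 still-open variables, 3 fits only S (and all 5 values in {2, 3, 4, 6, 8} must be used), so S = 3.

S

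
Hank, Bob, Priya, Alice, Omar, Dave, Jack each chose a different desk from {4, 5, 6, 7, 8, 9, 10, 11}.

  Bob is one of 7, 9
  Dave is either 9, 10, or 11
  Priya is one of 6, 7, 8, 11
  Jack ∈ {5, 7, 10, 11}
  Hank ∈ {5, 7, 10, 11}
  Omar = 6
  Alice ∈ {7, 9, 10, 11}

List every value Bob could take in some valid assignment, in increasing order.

7, 9

Omar has just one choice, so Omar = 6. Remove 6 from Priya.
The 6 still-open variables together cover exactly {5, 7, 8, 9, 10, 11} — 6 values for 6 variables — and 8 appears only in Priya's list, so Priya = 8.
No further eliminations apply; Bob can still be any of 7, 9.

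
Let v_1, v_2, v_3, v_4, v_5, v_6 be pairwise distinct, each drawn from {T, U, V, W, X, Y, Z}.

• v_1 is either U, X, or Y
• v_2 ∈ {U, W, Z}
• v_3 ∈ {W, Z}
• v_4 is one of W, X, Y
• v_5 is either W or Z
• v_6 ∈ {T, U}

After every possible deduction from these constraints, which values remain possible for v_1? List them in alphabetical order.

X, Y

The 6 variables together cover exactly {T, U, W, X, Y, Z} — 6 values for 6 variables — and T appears only in v_6's list, so v_6 = T.
v_3 and v_5 between them cover only {W, Z} — a naked pair. Remove those values from v_2, v_4.
That leaves v_2 = U. Remove U from v_1.
No further eliminations apply; v_1 can still be any of X, Y.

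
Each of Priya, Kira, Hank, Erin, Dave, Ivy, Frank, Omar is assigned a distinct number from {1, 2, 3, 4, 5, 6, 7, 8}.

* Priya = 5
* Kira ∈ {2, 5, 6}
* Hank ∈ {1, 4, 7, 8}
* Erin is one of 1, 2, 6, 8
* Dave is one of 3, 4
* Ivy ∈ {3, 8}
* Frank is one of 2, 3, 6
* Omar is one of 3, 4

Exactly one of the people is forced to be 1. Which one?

Erin

Priya's domain is down to {5}, so Priya = 5. Eliminate 5 elsewhere: Kira.
Among the 7 still-open variables, 7 fits only Hank (and all 7 values in {1, 2, 3, 4, 6, 7, 8} must be used), so Hank = 7.
Among the 6 still-open variables, 1 fits only Erin (and all 6 values in {1, 2, 3, 4, 6, 8} must be used), so Erin = 1.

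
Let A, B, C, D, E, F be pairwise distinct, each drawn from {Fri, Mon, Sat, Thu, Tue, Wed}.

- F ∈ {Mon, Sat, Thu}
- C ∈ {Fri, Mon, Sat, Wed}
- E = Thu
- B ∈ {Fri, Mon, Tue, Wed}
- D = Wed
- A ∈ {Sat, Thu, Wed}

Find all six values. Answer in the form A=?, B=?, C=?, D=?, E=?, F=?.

D's domain is down to {Wed}, so D = Wed. Remove Wed from A, B, C.
E's domain is down to {Thu}, so E = Thu. Remove Thu from A, F.
A has just one choice, so A = Sat. Eliminate Sat elsewhere: C, F.
F's domain is down to {Mon}, so F = Mon. Remove Mon from B, C.
C has just one choice, so C = Fri. So B can't be Fri.
B has just one choice, so B = Tue.

A=Sat, B=Tue, C=Fri, D=Wed, E=Thu, F=Mon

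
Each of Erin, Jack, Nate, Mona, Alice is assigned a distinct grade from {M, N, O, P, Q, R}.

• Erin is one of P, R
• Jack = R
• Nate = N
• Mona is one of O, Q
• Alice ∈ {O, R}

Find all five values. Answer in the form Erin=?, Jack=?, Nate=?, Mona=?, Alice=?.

Jack must be R (only option left). Strike R from Erin, Alice.
Nate must be N (only option left).
Alice must be O (only option left). Eliminate O elsewhere: Mona.
Erin's domain is down to {P}, so Erin = P.
Mona must be Q (only option left).

Erin=P, Jack=R, Nate=N, Mona=Q, Alice=O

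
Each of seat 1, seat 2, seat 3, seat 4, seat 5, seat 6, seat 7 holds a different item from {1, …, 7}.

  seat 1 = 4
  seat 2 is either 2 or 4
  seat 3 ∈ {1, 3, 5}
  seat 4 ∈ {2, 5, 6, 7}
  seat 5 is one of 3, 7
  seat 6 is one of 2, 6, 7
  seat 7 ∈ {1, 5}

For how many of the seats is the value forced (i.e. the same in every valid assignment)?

2

seat 1 must be 4 (only option left). Strike 4 from seat 2.
seat 2 has just one choice, so seat 2 = 2. So seat 4, seat 6 can't be 2.
Determined: seat 1=4, seat 2=2. The other seats each still have more than one consistent value. That makes 2.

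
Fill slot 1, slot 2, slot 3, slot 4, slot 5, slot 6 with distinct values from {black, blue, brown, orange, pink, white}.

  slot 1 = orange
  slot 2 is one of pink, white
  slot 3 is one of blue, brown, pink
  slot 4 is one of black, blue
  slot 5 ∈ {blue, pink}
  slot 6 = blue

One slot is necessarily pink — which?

slot 5

slot 1's domain is down to {orange}, so slot 1 = orange.
That leaves slot 6 = blue. Eliminate blue elsewhere: slot 3, slot 4, slot 5.
So pink goes to slot 5.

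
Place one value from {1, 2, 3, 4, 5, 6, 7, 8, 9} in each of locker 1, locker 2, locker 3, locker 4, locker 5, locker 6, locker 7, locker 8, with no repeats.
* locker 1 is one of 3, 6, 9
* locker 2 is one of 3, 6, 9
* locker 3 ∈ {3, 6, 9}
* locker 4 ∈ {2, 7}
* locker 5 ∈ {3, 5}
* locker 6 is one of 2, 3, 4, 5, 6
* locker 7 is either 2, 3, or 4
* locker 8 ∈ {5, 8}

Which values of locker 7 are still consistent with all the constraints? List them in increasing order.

2, 4

The 8 variables draw from only 8 values {2, 3, 4, 5, 6, 7, 8, 9}, so each is used; only locker 4 can be 7, hence locker 4 = 7.
The 7 still-open variables together cover exactly {2, 3, 4, 5, 6, 8, 9} — 7 values for 7 variables — and 8 appears only in locker 8's list, so locker 8 = 8.
locker 1, locker 2, locker 3 between them cover only {3, 6, 9} — a naked triple. Remove those values from locker 5, locker 6, locker 7.
That leaves locker 5 = 5. So locker 6 can't be 5.
No further eliminations apply; locker 7 can still be any of 2, 4.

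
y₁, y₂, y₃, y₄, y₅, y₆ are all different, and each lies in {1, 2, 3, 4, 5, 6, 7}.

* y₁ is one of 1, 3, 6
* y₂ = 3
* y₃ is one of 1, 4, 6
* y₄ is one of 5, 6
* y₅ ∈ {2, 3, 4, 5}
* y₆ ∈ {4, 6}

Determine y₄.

y₂ has just one choice, so y₂ = 3. Eliminate 3 elsewhere: y₁, y₅.
The 5 still-open variables draw from only 5 values {1, 2, 4, 5, 6}, so each is used; only y₅ can be 2, hence y₅ = 2.
The 4 still-open variables draw from only 4 values {1, 4, 5, 6}, so each is used; only y₄ can be 5, hence y₄ = 5.

5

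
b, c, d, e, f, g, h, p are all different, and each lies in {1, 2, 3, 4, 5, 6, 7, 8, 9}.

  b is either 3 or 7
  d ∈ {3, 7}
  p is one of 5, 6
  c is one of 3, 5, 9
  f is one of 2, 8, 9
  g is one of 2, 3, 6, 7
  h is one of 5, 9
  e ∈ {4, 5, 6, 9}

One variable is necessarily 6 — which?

p

Among the 8 variables, 4 fits only e (and all 8 values in {2, 3, 4, 5, 6, 7, 8, 9} must be used), so e = 4.
The 7 still-open variables draw from only 7 values {2, 3, 5, 6, 7, 8, 9}, so each is used; only f can be 8, hence f = 8.
The 6 still-open variables draw from only 6 values {2, 3, 5, 6, 7, 9}, so each is used; only g can be 2, hence g = 2.
Among the 5 still-open variables, 6 fits only p (and all 5 values in {3, 5, 6, 7, 9} must be used), so p = 6.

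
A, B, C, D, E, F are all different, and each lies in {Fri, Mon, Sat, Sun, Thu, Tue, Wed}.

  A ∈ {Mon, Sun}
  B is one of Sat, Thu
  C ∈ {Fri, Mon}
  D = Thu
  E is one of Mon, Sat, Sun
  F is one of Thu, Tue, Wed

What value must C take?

D must be Thu (only option left). Strike Thu from B, F.
B has just one choice, so B = Sat. So E can't be Sat.
A and E between them cover only {Mon, Sun} — a naked pair. Remove those values from C.
So C = Fri.

Fri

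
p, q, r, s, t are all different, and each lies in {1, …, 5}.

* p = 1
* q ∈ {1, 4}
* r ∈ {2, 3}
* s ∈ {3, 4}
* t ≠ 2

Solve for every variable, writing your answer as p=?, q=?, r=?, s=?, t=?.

p=1, q=4, r=2, s=3, t=5

p has just one choice, so p = 1. Remove 1 from q, t.
q's domain is down to {4}, so q = 4. Strike 4 from s, t.
s must be 3 (only option left). Eliminate 3 elsewhere: r, t.
t's domain is down to {5}, so t = 5.
r must be 2 (only option left).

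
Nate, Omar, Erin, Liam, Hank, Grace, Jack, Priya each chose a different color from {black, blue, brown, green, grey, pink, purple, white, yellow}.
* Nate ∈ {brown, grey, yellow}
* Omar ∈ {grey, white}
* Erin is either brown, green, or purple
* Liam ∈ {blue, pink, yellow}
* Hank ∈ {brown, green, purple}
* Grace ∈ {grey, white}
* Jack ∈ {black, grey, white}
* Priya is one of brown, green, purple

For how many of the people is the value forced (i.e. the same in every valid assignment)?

Omar and Grace between them cover only {grey, white} — a naked pair. Remove those values from Nate, Jack.
That leaves Jack = black.
Erin, Hank, Priya between them cover only {brown, green, purple} — a naked triple. Remove those values from Nate.
Nate has just one choice, so Nate = yellow. Strike yellow from Liam.
Determined: Nate=yellow, Jack=black. The other people each still have more than one consistent value. That makes 2.

2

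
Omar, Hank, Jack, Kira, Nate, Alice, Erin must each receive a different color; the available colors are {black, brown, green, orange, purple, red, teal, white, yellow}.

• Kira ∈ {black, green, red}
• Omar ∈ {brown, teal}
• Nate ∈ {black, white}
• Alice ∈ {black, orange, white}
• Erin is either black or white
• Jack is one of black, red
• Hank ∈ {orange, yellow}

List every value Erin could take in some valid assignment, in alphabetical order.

The 2 variables Nate and Erin are confined to {black, white}, which locks those values in; drop them from Jack, Kira, Alice.
Jack's domain is down to {red}, so Jack = red. So Kira can't be red.
Kira's domain is down to {green}, so Kira = green.
Alice must be orange (only option left). Remove orange from Hank.
Hank must be yellow (only option left).
No further eliminations apply; Erin can still be any of black, white.

black, white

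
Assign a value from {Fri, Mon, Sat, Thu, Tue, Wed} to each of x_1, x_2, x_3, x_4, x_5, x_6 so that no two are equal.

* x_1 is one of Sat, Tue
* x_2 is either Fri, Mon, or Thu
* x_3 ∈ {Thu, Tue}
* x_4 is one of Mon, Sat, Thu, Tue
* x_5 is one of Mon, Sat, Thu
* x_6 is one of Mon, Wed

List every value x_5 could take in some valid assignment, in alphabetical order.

Mon, Sat, Thu

Among the 6 variables, Fri fits only x_2 (and all 6 values in {Fri, Mon, Sat, Thu, Tue, Wed} must be used), so x_2 = Fri.
Among the 5 still-open variables, Wed fits only x_6 (and all 5 values in {Mon, Sat, Thu, Tue, Wed} must be used), so x_6 = Wed.
No further eliminations apply; x_5 can still be any of Mon, Sat, Thu.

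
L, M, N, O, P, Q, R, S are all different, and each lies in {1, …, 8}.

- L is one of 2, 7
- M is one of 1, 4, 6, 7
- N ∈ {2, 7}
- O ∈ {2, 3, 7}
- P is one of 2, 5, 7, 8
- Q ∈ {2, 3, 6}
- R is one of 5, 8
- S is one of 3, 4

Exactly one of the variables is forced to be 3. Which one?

O

Among the 8 variables, 1 fits only M (and all 8 values in {1, 2, 3, 4, 5, 6, 7, 8} must be used), so M = 1.
Among the 7 still-open variables, 4 fits only S (and all 7 values in {2, 3, 4, 5, 6, 7, 8} must be used), so S = 4.
The 6 still-open variables together cover exactly {2, 3, 5, 6, 7, 8} — 6 values for 6 variables — and 6 appears only in Q's list, so Q = 6.
The 5 still-open variables draw from only 5 values {2, 3, 5, 7, 8}, so each is used; only O can be 3, hence O = 3.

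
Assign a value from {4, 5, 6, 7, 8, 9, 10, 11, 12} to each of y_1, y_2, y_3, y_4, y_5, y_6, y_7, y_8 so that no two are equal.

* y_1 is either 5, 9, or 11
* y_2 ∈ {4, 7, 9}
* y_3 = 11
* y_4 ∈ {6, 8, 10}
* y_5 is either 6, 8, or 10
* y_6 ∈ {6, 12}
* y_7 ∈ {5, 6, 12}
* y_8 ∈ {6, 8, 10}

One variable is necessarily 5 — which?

y_7

y_3 must be 11 (only option left). Remove 11 from y_1.
y_4, y_5, y_8 share exactly the 3 values {6, 8, 10}; by pigeonhole those values go to them, so strike 6, 8, 10 from y_6, y_7.
y_6 must be 12 (only option left). Strike 12 from y_7.
So 5 goes to y_7.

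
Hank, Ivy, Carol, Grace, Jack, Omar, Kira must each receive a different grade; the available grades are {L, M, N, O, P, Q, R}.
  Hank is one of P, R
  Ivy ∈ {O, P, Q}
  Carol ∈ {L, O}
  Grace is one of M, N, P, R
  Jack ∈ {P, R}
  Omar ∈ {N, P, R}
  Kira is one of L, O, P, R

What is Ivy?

Q

Among the 7 variables, M fits only Grace (and all 7 values in {L, M, N, O, P, Q, R} must be used), so Grace = M.
Among the 6 still-open variables, N fits only Omar (and all 6 values in {L, N, O, P, Q, R} must be used), so Omar = N.
The 5 still-open variables together cover exactly {L, O, P, Q, R} — 5 values for 5 variables — and Q appears only in Ivy's list, so Ivy = Q.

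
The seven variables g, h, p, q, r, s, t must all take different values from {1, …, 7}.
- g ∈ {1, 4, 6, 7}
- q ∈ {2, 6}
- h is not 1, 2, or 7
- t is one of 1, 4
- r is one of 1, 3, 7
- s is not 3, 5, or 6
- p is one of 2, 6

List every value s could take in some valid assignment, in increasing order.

1, 4, 7

The 7 variables draw from only 7 values {1, 2, 3, 4, 5, 6, 7}, so each is used; only h can be 5, hence h = 5.
Among the 6 still-open variables, 3 fits only r (and all 6 values in {1, 2, 3, 4, 6, 7} must be used), so r = 3.
p and q between them cover only {2, 6} — a naked pair. Remove those values from g, s.
No further eliminations apply; s can still be any of 1, 4, 7.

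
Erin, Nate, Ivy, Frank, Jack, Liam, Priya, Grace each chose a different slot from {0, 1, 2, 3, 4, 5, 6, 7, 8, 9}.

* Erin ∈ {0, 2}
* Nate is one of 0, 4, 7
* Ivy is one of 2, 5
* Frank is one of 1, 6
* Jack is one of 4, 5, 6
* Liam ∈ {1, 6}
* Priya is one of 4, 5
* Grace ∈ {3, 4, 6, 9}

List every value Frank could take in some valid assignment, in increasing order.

1, 6

The 2 variables Frank and Liam are confined to {1, 6}, which locks those values in; drop them from Jack, Grace.
Jack and Priya share exactly the 2 values {4, 5}; by pigeonhole those values go to them, so strike 4, 5 from Nate, Ivy, Grace.
Ivy has just one choice, so Ivy = 2. Strike 2 from Erin.
That leaves Erin = 0. Remove 0 from Nate.
That leaves Nate = 7.
No further eliminations apply; Frank can still be any of 1, 6.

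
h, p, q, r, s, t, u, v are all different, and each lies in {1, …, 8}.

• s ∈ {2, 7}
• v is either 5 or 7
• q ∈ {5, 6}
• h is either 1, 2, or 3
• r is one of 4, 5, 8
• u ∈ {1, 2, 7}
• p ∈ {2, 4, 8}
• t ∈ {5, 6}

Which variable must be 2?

The 8 variables draw from only 8 values {1, 2, 3, 4, 5, 6, 7, 8}, so each is used; only h can be 3, hence h = 3.
The 7 still-open variables together cover exactly {1, 2, 4, 5, 6, 7, 8} — 7 values for 7 variables — and 1 appears only in u's list, so u = 1.
q and t between them cover only {5, 6} — a naked pair. Remove those values from r, v.
v must be 7 (only option left). Strike 7 from s.
So 2 goes to s.

s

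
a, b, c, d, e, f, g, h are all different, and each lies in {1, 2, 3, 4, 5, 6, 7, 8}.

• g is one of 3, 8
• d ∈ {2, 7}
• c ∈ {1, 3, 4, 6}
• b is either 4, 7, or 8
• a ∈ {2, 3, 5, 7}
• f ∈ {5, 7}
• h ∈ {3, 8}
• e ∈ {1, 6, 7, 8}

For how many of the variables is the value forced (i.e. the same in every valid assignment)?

The 2 variables g and h are confined to {3, 8}, which locks those values in; drop them from a, b, c, e.
The 3 variables a, d, f are confined to {2, 5, 7}, which locks those values in; drop them from b, e.
b must be 4 (only option left). Strike 4 from c.
Determined: b=4. The other variables each still have more than one consistent value. That makes 1.

1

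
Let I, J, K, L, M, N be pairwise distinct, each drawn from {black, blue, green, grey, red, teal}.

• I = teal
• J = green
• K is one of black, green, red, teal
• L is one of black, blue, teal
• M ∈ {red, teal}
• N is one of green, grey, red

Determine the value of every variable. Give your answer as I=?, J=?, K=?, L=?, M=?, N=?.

I=teal, J=green, K=black, L=blue, M=red, N=grey

I has just one choice, so I = teal. Strike teal from K, L, M.
J's domain is down to {green}, so J = green. So K, N can't be green.
M has just one choice, so M = red. Eliminate red elsewhere: K, N.
N must be grey (only option left).
K has just one choice, so K = black. Eliminate black elsewhere: L.
L has just one choice, so L = blue.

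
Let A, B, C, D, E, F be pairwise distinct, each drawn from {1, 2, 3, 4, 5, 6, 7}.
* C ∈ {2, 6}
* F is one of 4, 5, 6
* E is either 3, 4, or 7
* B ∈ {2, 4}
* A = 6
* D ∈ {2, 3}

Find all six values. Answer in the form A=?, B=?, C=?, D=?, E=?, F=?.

A has just one choice, so A = 6. Remove 6 from C, F.
C's domain is down to {2}, so C = 2. Strike 2 from B, D.
D must be 3 (only option left). So E can't be 3.
That leaves B = 4. Eliminate 4 elsewhere: E, F.
E must be 7 (only option left).
F must be 5 (only option left).

A=6, B=4, C=2, D=3, E=7, F=5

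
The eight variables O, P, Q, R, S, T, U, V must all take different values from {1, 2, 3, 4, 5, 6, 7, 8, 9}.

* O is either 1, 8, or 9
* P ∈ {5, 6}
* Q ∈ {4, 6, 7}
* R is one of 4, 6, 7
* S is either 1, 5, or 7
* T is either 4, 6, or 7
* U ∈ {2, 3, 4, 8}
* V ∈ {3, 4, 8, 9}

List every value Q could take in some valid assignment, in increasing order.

4, 6, 7

The 3 variables Q, R, T are confined to {4, 6, 7}, which locks those values in; drop them from P, S, U, V.
P must be 5 (only option left). Strike 5 from S.
S has just one choice, so S = 1. Remove 1 from O.
No further eliminations apply; Q can still be any of 4, 6, 7.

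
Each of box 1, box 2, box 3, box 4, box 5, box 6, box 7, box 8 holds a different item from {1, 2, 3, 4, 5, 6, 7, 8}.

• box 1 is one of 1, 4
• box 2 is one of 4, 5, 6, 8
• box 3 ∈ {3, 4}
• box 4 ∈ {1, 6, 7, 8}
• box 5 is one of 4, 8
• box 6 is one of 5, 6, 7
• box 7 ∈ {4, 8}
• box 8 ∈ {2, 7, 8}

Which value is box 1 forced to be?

Among the 8 variables, 2 fits only box 8 (and all 8 values in {1, 2, 3, 4, 5, 6, 7, 8} must be used), so box 8 = 2.
Among the 7 still-open variables, 3 fits only box 3 (and all 7 values in {1, 3, 4, 5, 6, 7, 8} must be used), so box 3 = 3.
box 5 and box 7 share exactly the 2 values {4, 8}; by pigeonhole those values go to them, so strike 4, 8 from box 1, box 2, box 4.
So box 1 = 1.

1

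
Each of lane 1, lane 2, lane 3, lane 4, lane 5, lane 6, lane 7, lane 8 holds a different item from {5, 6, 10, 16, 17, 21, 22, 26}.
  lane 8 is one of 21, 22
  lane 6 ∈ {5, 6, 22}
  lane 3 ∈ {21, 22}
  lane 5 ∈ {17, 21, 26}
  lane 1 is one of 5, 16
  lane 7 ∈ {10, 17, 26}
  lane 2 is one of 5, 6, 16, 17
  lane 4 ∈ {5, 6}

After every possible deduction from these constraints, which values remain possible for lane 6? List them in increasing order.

The 8 variables draw from only 8 values {5, 6, 10, 16, 17, 21, 22, 26}, so each is used; only lane 7 can be 10, hence lane 7 = 10.
Among the 7 still-open variables, 26 fits only lane 5 (and all 7 values in {5, 6, 16, 17, 21, 22, 26} must be used), so lane 5 = 26.
Among the 6 still-open variables, 17 fits only lane 2 (and all 6 values in {5, 6, 16, 17, 21, 22} must be used), so lane 2 = 17.
Among the 5 still-open variables, 16 fits only lane 1 (and all 5 values in {5, 6, 16, 21, 22} must be used), so lane 1 = 16.
lane 3 and lane 8 between them cover only {21, 22} — a naked pair. Remove those values from lane 6.
No further eliminations apply; lane 6 can still be any of 5, 6.

5, 6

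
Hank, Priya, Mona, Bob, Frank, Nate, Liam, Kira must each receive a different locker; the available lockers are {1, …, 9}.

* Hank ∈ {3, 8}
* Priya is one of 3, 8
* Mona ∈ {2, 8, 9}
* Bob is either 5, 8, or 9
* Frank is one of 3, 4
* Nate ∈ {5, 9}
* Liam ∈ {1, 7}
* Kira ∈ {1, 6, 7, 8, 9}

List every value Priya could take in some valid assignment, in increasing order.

3, 8

The 2 variables Hank and Priya are confined to {3, 8}, which locks those values in; drop them from Mona, Bob, Frank, Kira.
Frank's domain is down to {4}, so Frank = 4.
The 2 variables Bob and Nate are confined to {5, 9}, which locks those values in; drop them from Mona, Kira.
Mona has just one choice, so Mona = 2.
No further eliminations apply; Priya can still be any of 3, 8.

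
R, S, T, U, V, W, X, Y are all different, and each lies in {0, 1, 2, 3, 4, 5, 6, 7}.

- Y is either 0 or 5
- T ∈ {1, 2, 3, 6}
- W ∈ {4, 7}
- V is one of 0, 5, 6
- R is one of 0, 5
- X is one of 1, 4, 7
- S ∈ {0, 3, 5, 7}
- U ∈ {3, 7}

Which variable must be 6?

V

Among the 8 variables, 2 fits only T (and all 8 values in {0, 1, 2, 3, 4, 5, 6, 7} must be used), so T = 2.
The 7 still-open variables together cover exactly {0, 1, 3, 4, 5, 6, 7} — 7 values for 7 variables — and 1 appears only in X's list, so X = 1.
The 6 still-open variables draw from only 6 values {0, 3, 4, 5, 6, 7}, so each is used; only W can be 4, hence W = 4.
The 5 still-open variables together cover exactly {0, 3, 5, 6, 7} — 5 values for 5 variables — and 6 appears only in V's list, so V = 6.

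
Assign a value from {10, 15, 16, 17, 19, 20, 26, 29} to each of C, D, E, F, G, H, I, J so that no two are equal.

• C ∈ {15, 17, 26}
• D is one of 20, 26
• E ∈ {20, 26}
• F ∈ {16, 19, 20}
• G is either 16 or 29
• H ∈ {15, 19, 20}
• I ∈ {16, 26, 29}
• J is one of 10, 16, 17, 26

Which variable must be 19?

F

The 8 variables draw from only 8 values {10, 15, 16, 17, 19, 20, 26, 29}, so each is used; only J can be 10, hence J = 10.
Among the 7 still-open variables, 17 fits only C (and all 7 values in {15, 16, 17, 19, 20, 26, 29} must be used), so C = 17.
The 6 still-open variables together cover exactly {15, 16, 19, 20, 26, 29} — 6 values for 6 variables — and 15 appears only in H's list, so H = 15.
The 5 still-open variables draw from only 5 values {16, 19, 20, 26, 29}, so each is used; only F can be 19, hence F = 19.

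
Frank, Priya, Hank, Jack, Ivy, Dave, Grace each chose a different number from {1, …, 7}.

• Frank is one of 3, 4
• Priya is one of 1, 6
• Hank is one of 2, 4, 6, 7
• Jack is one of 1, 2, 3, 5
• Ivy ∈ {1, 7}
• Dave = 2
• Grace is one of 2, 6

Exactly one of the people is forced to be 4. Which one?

Dave has just one choice, so Dave = 2. Eliminate 2 elsewhere: Hank, Jack, Grace.
Grace must be 6 (only option left). Strike 6 from Priya, Hank.
Priya's domain is down to {1}, so Priya = 1. Strike 1 from Jack, Ivy.
Ivy must be 7 (only option left). Eliminate 7 elsewhere: Hank.
So 4 goes to Hank.

Hank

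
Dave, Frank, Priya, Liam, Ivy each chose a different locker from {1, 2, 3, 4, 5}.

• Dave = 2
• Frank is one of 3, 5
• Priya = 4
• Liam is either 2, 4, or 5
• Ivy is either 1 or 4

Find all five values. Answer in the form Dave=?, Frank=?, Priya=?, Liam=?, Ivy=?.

Dave=2, Frank=3, Priya=4, Liam=5, Ivy=1

Dave's domain is down to {2}, so Dave = 2. Strike 2 from Liam.
Priya has just one choice, so Priya = 4. Remove 4 from Liam, Ivy.
Liam has just one choice, so Liam = 5. Strike 5 from Frank.
Ivy's domain is down to {1}, so Ivy = 1.
That leaves Frank = 3.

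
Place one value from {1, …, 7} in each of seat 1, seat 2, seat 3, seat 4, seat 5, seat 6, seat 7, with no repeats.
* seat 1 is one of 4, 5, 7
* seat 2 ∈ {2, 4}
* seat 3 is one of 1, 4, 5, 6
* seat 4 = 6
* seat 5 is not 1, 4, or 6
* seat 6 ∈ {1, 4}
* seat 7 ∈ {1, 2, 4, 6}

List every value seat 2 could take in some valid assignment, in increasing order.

seat 4 has just one choice, so seat 4 = 6. Strike 6 from seat 3, seat 7.
The 6 still-open variables together cover exactly {1, 2, 3, 4, 5, 7} — 6 values for 6 variables — and 3 appears only in seat 5's list, so seat 5 = 3.
The 5 still-open variables together cover exactly {1, 2, 4, 5, 7} — 5 values for 5 variables — and 7 appears only in seat 1's list, so seat 1 = 7.
The 4 still-open variables draw from only 4 values {1, 2, 4, 5}, so each is used; only seat 3 can be 5, hence seat 3 = 5.
No further eliminations apply; seat 2 can still be any of 2, 4.

2, 4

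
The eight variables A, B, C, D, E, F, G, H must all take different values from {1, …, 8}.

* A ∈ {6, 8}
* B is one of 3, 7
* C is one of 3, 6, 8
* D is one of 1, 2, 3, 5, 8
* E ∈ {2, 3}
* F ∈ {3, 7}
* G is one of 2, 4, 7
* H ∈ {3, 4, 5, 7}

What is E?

2

Among the 8 variables, 1 fits only D (and all 8 values in {1, 2, 3, 4, 5, 6, 7, 8} must be used), so D = 1.
The 7 still-open variables draw from only 7 values {2, 3, 4, 5, 6, 7, 8}, so each is used; only H can be 5, hence H = 5.
The 6 still-open variables draw from only 6 values {2, 3, 4, 6, 7, 8}, so each is used; only G can be 4, hence G = 4.
The 5 still-open variables together cover exactly {2, 3, 6, 7, 8} — 5 values for 5 variables — and 2 appears only in E's list, so E = 2.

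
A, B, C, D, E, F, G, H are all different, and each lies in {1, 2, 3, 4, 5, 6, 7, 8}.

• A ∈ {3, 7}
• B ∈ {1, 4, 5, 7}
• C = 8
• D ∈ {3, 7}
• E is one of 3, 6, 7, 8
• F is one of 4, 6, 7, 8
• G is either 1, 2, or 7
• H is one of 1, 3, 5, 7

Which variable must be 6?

E

C has just one choice, so C = 8. So E, F can't be 8.
Among the 7 still-open variables, 2 fits only G (and all 7 values in {1, 2, 3, 4, 5, 6, 7} must be used), so G = 2.
A and D between them cover only {3, 7} — a naked pair. Remove those values from B, E, F, H.
So 6 goes to E.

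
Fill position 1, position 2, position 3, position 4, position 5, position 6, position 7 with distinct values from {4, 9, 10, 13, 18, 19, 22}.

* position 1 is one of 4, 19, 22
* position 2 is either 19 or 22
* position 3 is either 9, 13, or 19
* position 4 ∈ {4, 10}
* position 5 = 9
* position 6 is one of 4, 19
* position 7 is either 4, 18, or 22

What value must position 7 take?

18

position 5's domain is down to {9}, so position 5 = 9. Remove 9 from position 3.
The 6 still-open variables together cover exactly {4, 10, 13, 18, 19, 22} — 6 values for 6 variables — and 10 appears only in position 4's list, so position 4 = 10.
The 5 still-open variables together cover exactly {4, 13, 18, 19, 22} — 5 values for 5 variables — and 13 appears only in position 3's list, so position 3 = 13.
The 4 still-open variables together cover exactly {4, 18, 19, 22} — 4 values for 4 variables — and 18 appears only in position 7's list, so position 7 = 18.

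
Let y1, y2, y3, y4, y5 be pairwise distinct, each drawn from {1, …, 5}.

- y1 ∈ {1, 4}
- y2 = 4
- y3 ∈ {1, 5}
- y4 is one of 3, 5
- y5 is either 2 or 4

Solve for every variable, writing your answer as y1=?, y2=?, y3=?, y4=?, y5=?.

y1=1, y2=4, y3=5, y4=3, y5=2

y2 must be 4 (only option left). Strike 4 from y1, y5.
y5 must be 2 (only option left).
y1 must be 1 (only option left). Strike 1 from y3.
That leaves y3 = 5. So y4 can't be 5.
y4 has just one choice, so y4 = 3.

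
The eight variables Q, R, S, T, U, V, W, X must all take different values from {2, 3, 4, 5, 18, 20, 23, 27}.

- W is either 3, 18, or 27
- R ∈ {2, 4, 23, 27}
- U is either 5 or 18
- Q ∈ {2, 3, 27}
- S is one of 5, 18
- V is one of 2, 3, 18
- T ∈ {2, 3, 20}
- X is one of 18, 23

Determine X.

Among the 8 variables, 4 fits only R (and all 8 values in {2, 3, 4, 5, 18, 20, 23, 27} must be used), so R = 4.
The 7 still-open variables draw from only 7 values {2, 3, 5, 18, 20, 23, 27}, so each is used; only T can be 20, hence T = 20.
The 6 still-open variables draw from only 6 values {2, 3, 5, 18, 23, 27}, so each is used; only X can be 23, hence X = 23.

23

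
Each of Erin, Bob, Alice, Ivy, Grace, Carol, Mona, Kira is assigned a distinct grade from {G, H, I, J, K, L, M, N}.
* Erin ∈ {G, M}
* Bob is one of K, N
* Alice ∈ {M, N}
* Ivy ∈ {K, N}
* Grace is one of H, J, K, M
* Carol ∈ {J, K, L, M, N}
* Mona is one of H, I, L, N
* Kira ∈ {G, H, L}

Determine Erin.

G

The 8 variables together cover exactly {G, H, I, J, K, L, M, N} — 8 values for 8 variables — and I appears only in Mona's list, so Mona = I.
Bob and Ivy between them cover only {K, N} — a naked pair. Remove those values from Alice, Grace, Carol.
Alice must be M (only option left). Eliminate M elsewhere: Erin, Grace, Carol.
So Erin = G.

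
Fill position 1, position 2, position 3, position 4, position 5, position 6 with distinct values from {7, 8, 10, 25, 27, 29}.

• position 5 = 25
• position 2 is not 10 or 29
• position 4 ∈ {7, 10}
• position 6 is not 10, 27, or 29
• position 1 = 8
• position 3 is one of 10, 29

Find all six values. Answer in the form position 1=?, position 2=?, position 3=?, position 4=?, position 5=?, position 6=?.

position 1=8, position 2=27, position 3=29, position 4=10, position 5=25, position 6=7

position 1's domain is down to {8}, so position 1 = 8. Strike 8 from position 2, position 6.
position 5 must be 25 (only option left). Eliminate 25 elsewhere: position 2, position 6.
position 6 has just one choice, so position 6 = 7. Remove 7 from position 2, position 4.
position 2's domain is down to {27}, so position 2 = 27.
That leaves position 4 = 10. Strike 10 from position 3.
position 3 has just one choice, so position 3 = 29.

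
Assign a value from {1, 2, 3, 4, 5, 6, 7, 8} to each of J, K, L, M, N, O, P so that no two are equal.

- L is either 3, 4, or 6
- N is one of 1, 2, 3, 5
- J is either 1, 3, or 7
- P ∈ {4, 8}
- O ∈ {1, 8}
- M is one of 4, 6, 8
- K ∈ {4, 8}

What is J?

7

K and P share exactly the 2 values {4, 8}; by pigeonhole those values go to them, so strike 4, 8 from L, M, O.
M's domain is down to {6}, so M = 6. So L can't be 6.
O's domain is down to {1}, so O = 1. So J, N can't be 1.
L has just one choice, so L = 3. So J, N can't be 3.
So J = 7.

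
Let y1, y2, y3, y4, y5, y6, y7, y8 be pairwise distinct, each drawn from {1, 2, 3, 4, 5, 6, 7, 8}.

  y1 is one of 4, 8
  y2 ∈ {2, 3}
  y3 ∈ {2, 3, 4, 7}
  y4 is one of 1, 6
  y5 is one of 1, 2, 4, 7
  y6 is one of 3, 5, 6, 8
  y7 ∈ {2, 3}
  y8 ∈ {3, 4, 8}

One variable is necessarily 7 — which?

y3

Among the 8 variables, 5 fits only y6 (and all 8 values in {1, 2, 3, 4, 5, 6, 7, 8} must be used), so y6 = 5.
The 7 still-open variables draw from only 7 values {1, 2, 3, 4, 6, 7, 8}, so each is used; only y4 can be 6, hence y4 = 6.
Among the 6 still-open variables, 1 fits only y5 (and all 6 values in {1, 2, 3, 4, 7, 8} must be used), so y5 = 1.
Among the 5 still-open variables, 7 fits only y3 (and all 5 values in {2, 3, 4, 7, 8} must be used), so y3 = 7.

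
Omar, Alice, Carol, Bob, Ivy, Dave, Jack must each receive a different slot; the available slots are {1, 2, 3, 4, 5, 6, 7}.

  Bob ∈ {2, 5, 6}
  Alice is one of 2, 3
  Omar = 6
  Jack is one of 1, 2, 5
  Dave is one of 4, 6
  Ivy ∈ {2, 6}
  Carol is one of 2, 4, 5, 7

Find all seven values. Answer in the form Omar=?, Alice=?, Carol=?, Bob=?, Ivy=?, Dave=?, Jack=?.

Omar has just one choice, so Omar = 6. Strike 6 from Bob, Ivy, Dave.
Ivy must be 2 (only option left). Eliminate 2 elsewhere: Alice, Carol, Bob, Jack.
That leaves Dave = 4. Strike 4 from Carol.
Alice has just one choice, so Alice = 3.
That leaves Bob = 5. So Carol, Jack can't be 5.
Jack has just one choice, so Jack = 1.
Carol has just one choice, so Carol = 7.

Omar=6, Alice=3, Carol=7, Bob=5, Ivy=2, Dave=4, Jack=1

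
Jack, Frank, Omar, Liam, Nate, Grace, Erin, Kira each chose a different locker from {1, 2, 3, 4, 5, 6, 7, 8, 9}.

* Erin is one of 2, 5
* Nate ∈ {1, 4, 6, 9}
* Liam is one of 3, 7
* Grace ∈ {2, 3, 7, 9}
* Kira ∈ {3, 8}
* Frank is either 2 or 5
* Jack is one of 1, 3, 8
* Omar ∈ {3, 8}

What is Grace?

9

The 2 variables Frank and Erin are confined to {2, 5}, which locks those values in; drop them from Grace.
Omar and Kira share exactly the 2 values {3, 8}; by pigeonhole those values go to them, so strike 3, 8 from Jack, Liam, Grace.
Jack must be 1 (only option left). Eliminate 1 elsewhere: Nate.
Liam must be 7 (only option left). So Grace can't be 7.
So Grace = 9.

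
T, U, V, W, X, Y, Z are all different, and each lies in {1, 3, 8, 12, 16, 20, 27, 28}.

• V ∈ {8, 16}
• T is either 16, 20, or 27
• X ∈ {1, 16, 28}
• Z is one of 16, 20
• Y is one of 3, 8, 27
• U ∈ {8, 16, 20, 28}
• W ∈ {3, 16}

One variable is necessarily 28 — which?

U

Among the 7 variables, 1 fits only X (and all 7 values in {1, 3, 8, 16, 20, 27, 28} must be used), so X = 1.
Among the 6 still-open variables, 28 fits only U (and all 6 values in {3, 8, 16, 20, 27, 28} must be used), so U = 28.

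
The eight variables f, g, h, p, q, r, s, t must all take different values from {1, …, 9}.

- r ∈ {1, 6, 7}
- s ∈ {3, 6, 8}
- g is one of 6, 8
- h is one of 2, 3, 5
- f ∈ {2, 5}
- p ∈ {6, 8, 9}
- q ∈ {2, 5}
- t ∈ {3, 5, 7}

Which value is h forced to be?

The 8 variables draw from only 8 values {1, 2, 3, 5, 6, 7, 8, 9}, so each is used; only r can be 1, hence r = 1.
The 7 still-open variables draw from only 7 values {2, 3, 5, 6, 7, 8, 9}, so each is used; only t can be 7, hence t = 7.
The 6 still-open variables draw from only 6 values {2, 3, 5, 6, 8, 9}, so each is used; only p can be 9, hence p = 9.
f and q share exactly the 2 values {2, 5}; by pigeonhole those values go to them, so strike 2, 5 from h.
So h = 3.

3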